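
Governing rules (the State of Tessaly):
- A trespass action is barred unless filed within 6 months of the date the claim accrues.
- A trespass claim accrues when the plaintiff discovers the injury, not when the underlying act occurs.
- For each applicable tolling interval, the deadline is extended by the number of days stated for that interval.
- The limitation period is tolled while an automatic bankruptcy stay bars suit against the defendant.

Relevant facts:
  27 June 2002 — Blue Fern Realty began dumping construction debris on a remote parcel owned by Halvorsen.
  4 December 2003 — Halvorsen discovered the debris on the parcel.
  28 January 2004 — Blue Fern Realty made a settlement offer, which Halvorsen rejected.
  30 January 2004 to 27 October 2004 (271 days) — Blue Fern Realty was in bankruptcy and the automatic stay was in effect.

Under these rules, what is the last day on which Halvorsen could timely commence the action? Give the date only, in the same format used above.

2 March 2005

Under the discovery rule, the claim accrued on 4 December 2003, when Halvorsen discovered the injury — not on the 27 June 2002 date of the underlying act.
Adding the 6 months base period to 4 December 2003 gives a deadline of 4 June 2004, before any tolling.
The automatic bankruptcy stay from 30 January 2004 to 27 October 2004 tolled the period for 271 days, extending the deadline to 2 March 2005.
None of the other events listed affects the running of the period under the stated rules.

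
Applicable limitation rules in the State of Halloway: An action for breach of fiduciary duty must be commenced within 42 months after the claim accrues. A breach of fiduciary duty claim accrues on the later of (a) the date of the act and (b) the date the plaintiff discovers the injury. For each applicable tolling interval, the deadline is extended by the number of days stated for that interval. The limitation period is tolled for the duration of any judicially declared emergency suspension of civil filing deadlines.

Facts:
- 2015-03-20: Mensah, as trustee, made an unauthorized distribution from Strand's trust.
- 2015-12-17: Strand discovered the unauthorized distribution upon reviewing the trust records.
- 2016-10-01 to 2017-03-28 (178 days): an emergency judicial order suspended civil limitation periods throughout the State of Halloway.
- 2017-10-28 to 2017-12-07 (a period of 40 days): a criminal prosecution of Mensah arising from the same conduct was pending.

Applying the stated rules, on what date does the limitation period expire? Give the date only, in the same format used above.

2019-12-12

Taking the later of the act (2015-03-20) and discovery (2015-12-17), the claim accrued on 2015-12-17.
The untolled deadline — 42 months after 2015-12-17 — is 2019-06-17.
The period was tolled for 178 days by the emergency suspension of filing deadlines (2016-10-01 to 2017-03-28), pushing the deadline to 2019-12-12.
No stated provision tolls the period for a criminal prosecution, so the interval from 2017-10-28 to 2017-12-07 has no effect on the deadline.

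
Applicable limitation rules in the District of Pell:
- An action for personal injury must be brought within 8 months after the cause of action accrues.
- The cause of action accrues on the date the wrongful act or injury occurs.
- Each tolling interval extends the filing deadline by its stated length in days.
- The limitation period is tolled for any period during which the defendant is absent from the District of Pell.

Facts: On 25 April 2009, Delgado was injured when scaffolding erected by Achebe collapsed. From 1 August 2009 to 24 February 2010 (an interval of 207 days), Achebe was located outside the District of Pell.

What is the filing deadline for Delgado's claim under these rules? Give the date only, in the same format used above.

20 July 2010

The limitation period began to run on 25 April 2009.
8 months from 25 April 2009 is 25 December 2009.
The defendant's absence from the jurisdiction from 1 August 2009 to 24 February 2010 tolled the period for 207 days, extending the deadline to 20 July 2010.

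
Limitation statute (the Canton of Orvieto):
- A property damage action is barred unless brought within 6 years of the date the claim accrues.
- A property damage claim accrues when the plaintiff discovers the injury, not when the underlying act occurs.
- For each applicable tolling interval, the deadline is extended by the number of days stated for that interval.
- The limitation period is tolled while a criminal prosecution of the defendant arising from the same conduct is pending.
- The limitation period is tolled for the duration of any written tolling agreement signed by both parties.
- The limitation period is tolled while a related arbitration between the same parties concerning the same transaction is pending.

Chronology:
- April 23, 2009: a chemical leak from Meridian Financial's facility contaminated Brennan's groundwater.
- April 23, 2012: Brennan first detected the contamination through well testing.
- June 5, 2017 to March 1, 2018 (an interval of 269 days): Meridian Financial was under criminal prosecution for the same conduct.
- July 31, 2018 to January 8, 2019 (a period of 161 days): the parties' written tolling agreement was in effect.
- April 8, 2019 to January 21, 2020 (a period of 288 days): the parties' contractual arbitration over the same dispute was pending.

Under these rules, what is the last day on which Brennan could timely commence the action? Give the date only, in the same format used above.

Accrual is tied to discovery, so the period began on April 23, 2012 rather than on April 23, 2009 when the act occurred.
The untolled deadline — 6 years after April 23, 2012 — is April 23, 2018.
The period was tolled for 269 days by the pending criminal prosecution (June 5, 2017 to March 1, 2018), pushing the deadline to January 17, 2019.
The written tolling agreement from July 31, 2018 to January 8, 2019 tolled the period for 161 days, extending the deadline to June 27, 2019.
Because the pending related arbitration ran from April 8, 2019 to January 21, 2020, the deadline is extended by 288 days to April 10, 2020.

April 10, 2020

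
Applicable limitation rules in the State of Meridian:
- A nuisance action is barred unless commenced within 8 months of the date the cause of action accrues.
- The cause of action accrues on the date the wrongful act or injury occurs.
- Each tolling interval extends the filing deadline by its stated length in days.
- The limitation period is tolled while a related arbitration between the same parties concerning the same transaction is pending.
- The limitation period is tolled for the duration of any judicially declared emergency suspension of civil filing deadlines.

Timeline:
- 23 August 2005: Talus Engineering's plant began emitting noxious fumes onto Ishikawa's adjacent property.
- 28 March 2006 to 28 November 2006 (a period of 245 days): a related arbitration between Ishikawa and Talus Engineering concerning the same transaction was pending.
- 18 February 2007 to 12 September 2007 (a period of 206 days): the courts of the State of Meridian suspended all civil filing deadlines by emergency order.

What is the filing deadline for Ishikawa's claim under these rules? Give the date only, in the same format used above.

24 December 2006

The claim accrued on 23 August 2005, when the wrongful act occurred.
8 months from 23 August 2005 is 23 April 2006.
Because the pending related arbitration ran from 28 March 2006 to 28 November 2006, the deadline is extended by 245 days to 24 December 2006.
The emergency suspension of filing deadlines starting 18 February 2007 came too late — the period had run on 24 December 2006 — and so does not extend the deadline.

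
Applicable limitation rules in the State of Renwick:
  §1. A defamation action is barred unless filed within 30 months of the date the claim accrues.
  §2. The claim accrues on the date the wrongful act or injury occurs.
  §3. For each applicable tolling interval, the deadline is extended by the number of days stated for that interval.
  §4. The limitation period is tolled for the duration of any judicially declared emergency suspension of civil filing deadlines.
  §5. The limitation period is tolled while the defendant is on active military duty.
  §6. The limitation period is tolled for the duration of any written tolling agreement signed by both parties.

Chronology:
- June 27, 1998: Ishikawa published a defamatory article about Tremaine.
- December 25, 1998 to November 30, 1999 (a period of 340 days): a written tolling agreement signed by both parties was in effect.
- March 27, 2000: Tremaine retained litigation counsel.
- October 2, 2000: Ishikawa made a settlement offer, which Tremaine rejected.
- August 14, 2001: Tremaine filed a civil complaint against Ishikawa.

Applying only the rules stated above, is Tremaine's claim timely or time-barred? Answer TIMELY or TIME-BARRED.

TIMELY

The limitation period began to run on June 27, 1998.
The untolled deadline — 30 months after June 27, 1998 — is December 27, 2000.
Because the written tolling agreement ran from December 25, 1998 to November 30, 1999, the deadline is extended by 340 days to December 2, 2001.
The other events in the timeline have no effect on the limitation period under the stated rules.
The August 14, 2001 filing precedes the December 2, 2001 deadline; the claim is timely.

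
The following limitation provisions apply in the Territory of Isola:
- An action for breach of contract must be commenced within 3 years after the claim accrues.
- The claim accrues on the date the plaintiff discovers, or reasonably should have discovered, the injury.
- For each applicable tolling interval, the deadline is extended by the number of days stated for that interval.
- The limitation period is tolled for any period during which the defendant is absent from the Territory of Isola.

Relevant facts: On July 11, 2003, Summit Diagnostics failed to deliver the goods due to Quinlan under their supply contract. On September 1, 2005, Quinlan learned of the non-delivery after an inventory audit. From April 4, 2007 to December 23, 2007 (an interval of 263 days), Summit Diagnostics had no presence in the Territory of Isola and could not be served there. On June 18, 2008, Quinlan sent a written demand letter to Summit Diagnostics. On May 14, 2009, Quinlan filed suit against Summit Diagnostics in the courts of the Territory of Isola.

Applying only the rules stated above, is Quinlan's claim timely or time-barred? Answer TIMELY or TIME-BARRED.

Accrual is tied to discovery, so the period began on September 1, 2005 rather than on July 11, 2003 when the act occurred.
Adding the 3 years base period to September 1, 2005 gives a deadline of September 1, 2008, before any tolling.
Because the defendant's absence from the jurisdiction ran from April 4, 2007 to December 23, 2007, the deadline is extended by 263 days to May 22, 2009.
Nothing else in the chronology tolls or restarts the period.
Quinlan filed on May 14, 2009, before the May 22, 2009 deadline, so the action is timely.

TIMELY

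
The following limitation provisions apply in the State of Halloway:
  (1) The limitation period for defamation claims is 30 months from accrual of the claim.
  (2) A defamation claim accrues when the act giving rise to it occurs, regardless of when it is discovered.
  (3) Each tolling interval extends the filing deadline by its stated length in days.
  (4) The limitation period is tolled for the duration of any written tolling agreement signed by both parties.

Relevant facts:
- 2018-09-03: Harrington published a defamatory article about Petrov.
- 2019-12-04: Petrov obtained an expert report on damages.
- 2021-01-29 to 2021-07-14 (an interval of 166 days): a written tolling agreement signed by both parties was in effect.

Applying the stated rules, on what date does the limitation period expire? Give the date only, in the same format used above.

2021-08-16

The claim accrued on 2018-09-03, the date of the act.
Adding the 30 months base period to 2018-09-03 gives a deadline of 2021-03-03, before any tolling.
The period was tolled for 166 days by the written tolling agreement (2021-01-29 to 2021-07-14), pushing the deadline to 2021-08-16.
The other events in the timeline have no effect on the limitation period under the stated rules.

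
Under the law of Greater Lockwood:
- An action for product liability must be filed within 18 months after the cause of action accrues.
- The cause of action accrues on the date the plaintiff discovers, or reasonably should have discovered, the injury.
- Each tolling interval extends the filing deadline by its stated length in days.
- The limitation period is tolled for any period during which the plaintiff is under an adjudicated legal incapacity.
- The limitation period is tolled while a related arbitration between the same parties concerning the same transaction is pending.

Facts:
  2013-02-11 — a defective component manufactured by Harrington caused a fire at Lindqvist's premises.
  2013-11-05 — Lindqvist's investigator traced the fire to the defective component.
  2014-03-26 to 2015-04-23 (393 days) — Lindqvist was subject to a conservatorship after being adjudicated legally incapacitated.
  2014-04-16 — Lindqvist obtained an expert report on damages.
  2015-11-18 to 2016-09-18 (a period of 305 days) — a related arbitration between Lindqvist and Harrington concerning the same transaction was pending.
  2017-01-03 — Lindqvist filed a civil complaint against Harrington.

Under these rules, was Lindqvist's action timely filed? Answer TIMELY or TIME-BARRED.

Under the discovery rule, the claim accrued on 2013-11-05, when Lindqvist discovered the injury — not on the 2013-02-11 date of the underlying act.
Adding the 18 months base period to 2013-11-05 gives a deadline of 2015-05-05, before any tolling.
Because the plaintiff's legal incapacity ran from 2014-03-26 to 2015-04-23, the deadline is extended by 393 days to 2016-06-01.
Because the pending related arbitration ran from 2015-11-18 to 2016-09-18, the deadline is extended by 305 days to 2017-04-02.
Nothing else in the chronology tolls or restarts the period.
The 2017-01-03 filing precedes the 2017-04-02 deadline; the claim is timely.

TIMELY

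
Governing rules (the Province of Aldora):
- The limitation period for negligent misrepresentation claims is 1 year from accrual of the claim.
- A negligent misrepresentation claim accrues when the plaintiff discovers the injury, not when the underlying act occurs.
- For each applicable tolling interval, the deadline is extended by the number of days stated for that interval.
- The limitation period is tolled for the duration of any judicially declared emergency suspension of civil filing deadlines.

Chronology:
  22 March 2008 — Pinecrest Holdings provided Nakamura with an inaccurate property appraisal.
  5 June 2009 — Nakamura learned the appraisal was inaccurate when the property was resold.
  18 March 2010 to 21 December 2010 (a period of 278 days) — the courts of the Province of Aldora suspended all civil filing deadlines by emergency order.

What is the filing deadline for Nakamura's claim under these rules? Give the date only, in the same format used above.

Accrual is tied to discovery, so the period began on 5 June 2009 rather than on 22 March 2008 when the act occurred.
The untolled deadline — 1 year after 5 June 2009 — is 5 June 2010.
The period was tolled for 278 days by the emergency suspension of filing deadlines (18 March 2010 to 21 December 2010), pushing the deadline to 10 March 2011.

10 March 2011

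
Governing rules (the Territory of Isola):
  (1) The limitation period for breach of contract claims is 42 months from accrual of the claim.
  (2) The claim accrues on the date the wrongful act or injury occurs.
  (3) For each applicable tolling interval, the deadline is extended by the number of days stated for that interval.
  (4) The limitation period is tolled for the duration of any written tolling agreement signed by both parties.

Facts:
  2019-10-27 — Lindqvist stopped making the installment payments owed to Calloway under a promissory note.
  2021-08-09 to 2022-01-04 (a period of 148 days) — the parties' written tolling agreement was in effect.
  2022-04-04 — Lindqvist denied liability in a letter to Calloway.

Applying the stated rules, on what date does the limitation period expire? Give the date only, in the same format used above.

The claim accrued on 2019-10-27, when the wrongful act occurred.
Adding the 42 months base period to 2019-10-27 gives a deadline of 2023-04-27, before any tolling.
The written tolling agreement from 2021-08-09 to 2022-01-04 tolled the period for 148 days, extending the deadline to 2023-09-22.
The other events in the timeline have no effect on the limitation period under the stated rules.

2023-09-22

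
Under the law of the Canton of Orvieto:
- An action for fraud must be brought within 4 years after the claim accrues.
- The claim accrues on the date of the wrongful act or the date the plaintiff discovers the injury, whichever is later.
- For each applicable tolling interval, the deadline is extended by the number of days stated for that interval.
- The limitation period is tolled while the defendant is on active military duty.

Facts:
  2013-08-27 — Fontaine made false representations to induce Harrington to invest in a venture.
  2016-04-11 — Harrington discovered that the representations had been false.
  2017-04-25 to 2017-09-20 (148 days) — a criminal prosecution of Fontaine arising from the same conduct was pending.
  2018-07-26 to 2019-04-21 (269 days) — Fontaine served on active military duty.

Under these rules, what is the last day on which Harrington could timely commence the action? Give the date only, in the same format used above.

Taking the later of the act (2013-08-27) and discovery (2016-04-11), the claim accrued on 2016-04-11.
Adding the 4 years base period to 2016-04-11 gives a deadline of 2020-04-11, before any tolling.
Because the defendant's active military service ran from 2018-07-26 to 2019-04-21, the deadline is extended by 269 days to 2021-01-05.
The pending criminal prosecution from 2017-04-25 to 2017-09-20 does not toll the period, because no stated rule makes a criminal prosecution a tolling event.

2021-01-05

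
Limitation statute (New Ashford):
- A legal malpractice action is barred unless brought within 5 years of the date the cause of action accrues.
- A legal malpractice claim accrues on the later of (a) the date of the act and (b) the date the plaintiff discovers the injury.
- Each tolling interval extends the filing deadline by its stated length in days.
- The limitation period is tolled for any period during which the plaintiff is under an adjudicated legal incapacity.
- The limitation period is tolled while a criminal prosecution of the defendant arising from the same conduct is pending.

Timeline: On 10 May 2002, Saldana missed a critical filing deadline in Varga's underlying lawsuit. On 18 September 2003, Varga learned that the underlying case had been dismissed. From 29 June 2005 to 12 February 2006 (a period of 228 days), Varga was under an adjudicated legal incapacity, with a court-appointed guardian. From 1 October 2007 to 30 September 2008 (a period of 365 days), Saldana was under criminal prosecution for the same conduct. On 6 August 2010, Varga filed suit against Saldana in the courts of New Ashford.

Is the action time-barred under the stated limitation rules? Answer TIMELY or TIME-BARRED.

Taking the later of the act (10 May 2002) and discovery (18 September 2003), the claim accrued on 18 September 2003.
5 years from 18 September 2003 is 18 September 2008.
Because the plaintiff's legal incapacity ran from 29 June 2005 to 12 February 2006, the deadline is extended by 228 days to 4 May 2009.
The period was tolled for 365 days by the pending criminal prosecution (1 October 2007 to 30 September 2008), pushing the deadline to 4 May 2010.
Filing on 6 August 2010 missed the 4 May 2010 deadline — the action is time-barred.

TIME-BARRED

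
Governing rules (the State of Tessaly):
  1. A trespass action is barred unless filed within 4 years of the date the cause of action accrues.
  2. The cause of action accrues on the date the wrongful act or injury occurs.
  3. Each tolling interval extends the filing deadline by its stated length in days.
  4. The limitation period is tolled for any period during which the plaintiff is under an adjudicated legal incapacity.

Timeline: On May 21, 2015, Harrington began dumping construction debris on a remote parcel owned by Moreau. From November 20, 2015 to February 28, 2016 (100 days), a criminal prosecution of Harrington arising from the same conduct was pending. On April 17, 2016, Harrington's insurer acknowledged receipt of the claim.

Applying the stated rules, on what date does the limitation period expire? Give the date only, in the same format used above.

The limitation period began to run on May 21, 2015.
Adding the 4 years base period to May 21, 2015 gives a deadline of May 21, 2019, before any tolling.
The pending criminal prosecution from November 20, 2015 to February 28, 2016 does not toll the period, because no stated rule makes a criminal prosecution a tolling event.
The other events in the timeline have no effect on the limitation period under the stated rules.

May 21, 2019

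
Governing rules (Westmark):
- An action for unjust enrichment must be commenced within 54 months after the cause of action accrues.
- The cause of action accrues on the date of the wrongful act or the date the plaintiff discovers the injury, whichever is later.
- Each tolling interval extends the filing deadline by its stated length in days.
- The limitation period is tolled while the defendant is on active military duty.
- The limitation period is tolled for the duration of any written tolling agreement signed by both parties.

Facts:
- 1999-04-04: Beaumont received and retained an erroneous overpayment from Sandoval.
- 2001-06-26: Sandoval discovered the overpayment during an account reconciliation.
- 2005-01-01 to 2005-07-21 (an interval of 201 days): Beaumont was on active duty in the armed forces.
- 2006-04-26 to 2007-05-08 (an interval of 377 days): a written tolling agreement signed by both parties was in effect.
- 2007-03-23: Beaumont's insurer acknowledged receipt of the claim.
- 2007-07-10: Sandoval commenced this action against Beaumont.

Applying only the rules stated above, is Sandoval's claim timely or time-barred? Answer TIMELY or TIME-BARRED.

Taking the later of the act (1999-04-04) and discovery (2001-06-26), the claim accrued on 2001-06-26.
54 months from 2001-06-26 is 2005-12-26.
The period was tolled for 201 days by the defendant's active military service (2005-01-01 to 2005-07-21), pushing the deadline to 2006-07-15.
Because the written tolling agreement ran from 2006-04-26 to 2007-05-08, the deadline is extended by 377 days to 2007-07-27.
The other events in the timeline have no effect on the limitation period under the stated rules.
Filing on 2007-07-10 beat the 2007-07-27 deadline — the action is timely.

TIMELY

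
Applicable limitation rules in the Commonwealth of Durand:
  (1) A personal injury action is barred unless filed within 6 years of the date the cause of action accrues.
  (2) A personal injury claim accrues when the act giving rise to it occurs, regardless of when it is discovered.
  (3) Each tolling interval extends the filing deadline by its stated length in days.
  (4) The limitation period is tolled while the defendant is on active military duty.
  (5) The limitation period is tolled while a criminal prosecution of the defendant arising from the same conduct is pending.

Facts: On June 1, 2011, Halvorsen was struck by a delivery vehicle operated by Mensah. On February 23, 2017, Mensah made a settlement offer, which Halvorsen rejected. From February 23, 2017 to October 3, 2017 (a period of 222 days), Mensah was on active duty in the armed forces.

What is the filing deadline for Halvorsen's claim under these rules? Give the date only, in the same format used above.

January 9, 2018

The claim accrued on June 1, 2011, when the wrongful act occurred.
6 years from June 1, 2011 is June 1, 2017.
The defendant's active military service from February 23, 2017 to October 3, 2017 tolled the period for 222 days, extending the deadline to January 9, 2018.
Nothing else in the chronology tolls or restarts the period.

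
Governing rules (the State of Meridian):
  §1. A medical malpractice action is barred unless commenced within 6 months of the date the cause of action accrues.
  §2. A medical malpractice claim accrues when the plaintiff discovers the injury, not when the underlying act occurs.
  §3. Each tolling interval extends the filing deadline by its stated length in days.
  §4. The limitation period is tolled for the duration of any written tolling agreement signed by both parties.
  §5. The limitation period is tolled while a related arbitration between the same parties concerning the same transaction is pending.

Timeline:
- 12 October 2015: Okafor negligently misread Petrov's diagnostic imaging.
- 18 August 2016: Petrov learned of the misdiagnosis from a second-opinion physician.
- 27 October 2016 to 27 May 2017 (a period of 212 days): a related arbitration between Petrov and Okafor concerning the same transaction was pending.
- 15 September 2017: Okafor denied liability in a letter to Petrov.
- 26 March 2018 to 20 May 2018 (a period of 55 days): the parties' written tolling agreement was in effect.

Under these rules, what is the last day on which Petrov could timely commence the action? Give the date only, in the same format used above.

18 September 2017

Under the discovery rule, the claim accrued on 18 August 2016, when Petrov discovered the injury — not on the 12 October 2015 date of the underlying act.
Adding the 6 months base period to 18 August 2016 gives a deadline of 18 February 2017, before any tolling.
Because the pending related arbitration ran from 27 October 2016 to 27 May 2017, the deadline is extended by 212 days to 18 September 2017.
The written tolling agreement starting 26 March 2018 came too late — the period had run on 18 September 2017 — and so does not extend the deadline.
The other events in the timeline have no effect on the limitation period under the stated rules.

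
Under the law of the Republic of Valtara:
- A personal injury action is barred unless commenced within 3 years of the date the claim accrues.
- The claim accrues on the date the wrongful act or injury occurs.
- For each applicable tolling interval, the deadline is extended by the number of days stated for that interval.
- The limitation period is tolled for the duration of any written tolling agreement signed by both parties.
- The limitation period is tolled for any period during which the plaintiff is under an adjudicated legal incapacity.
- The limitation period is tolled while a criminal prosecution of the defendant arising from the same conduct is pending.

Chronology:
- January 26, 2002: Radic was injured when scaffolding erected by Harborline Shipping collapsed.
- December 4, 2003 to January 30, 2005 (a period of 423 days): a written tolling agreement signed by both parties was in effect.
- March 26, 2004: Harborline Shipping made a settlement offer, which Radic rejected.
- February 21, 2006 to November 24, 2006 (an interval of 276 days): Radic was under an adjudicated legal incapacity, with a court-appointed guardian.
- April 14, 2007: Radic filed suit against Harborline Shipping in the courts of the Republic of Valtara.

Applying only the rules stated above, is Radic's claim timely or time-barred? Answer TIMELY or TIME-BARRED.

The claim accrued on January 26, 2002, the date of the act.
3 years from January 26, 2002 is January 26, 2005.
The period was tolled for 423 days by the written tolling agreement (December 4, 2003 to January 30, 2005), pushing the deadline to March 25, 2006.
The period was tolled for 276 days by the plaintiff's legal incapacity (February 21, 2006 to November 24, 2006), pushing the deadline to December 26, 2006.
None of the other events listed affects the running of the period under the stated rules.
Radic filed on April 14, 2007, after the December 26, 2006 deadline, so the action is time-barred.

TIME-BARRED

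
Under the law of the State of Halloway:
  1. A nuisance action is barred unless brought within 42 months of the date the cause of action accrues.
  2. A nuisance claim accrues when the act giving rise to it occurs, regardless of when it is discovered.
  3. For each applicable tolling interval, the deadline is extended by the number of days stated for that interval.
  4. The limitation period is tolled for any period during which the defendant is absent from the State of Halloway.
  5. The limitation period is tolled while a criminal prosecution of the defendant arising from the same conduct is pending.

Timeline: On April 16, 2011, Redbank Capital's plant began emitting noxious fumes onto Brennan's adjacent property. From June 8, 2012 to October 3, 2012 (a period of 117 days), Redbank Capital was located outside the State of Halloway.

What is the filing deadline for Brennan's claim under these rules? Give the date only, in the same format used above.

The limitation period began to run on April 16, 2011.
Adding the 42 months base period to April 16, 2011 gives a deadline of October 16, 2014, before any tolling.
The period was tolled for 117 days by the defendant's absence from the jurisdiction (June 8, 2012 to October 3, 2012), pushing the deadline to February 10, 2015.

February 10, 2015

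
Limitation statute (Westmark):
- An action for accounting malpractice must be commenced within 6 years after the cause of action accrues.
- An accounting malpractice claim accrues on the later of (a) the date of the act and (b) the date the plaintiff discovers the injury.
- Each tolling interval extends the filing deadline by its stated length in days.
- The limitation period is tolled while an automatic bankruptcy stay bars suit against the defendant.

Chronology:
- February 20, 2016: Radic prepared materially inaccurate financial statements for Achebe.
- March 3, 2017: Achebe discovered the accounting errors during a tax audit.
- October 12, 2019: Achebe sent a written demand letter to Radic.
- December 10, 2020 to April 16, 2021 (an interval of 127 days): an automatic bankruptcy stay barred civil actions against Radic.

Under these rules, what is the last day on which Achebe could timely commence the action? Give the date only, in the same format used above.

July 8, 2023

Taking the later of the act (February 20, 2016) and discovery (March 3, 2017), the claim accrued on March 3, 2017.
6 years from March 3, 2017 is March 3, 2023.
The automatic bankruptcy stay from December 10, 2020 to April 16, 2021 tolled the period for 127 days, extending the deadline to July 8, 2023.
The other events in the timeline have no effect on the limitation period under the stated rules.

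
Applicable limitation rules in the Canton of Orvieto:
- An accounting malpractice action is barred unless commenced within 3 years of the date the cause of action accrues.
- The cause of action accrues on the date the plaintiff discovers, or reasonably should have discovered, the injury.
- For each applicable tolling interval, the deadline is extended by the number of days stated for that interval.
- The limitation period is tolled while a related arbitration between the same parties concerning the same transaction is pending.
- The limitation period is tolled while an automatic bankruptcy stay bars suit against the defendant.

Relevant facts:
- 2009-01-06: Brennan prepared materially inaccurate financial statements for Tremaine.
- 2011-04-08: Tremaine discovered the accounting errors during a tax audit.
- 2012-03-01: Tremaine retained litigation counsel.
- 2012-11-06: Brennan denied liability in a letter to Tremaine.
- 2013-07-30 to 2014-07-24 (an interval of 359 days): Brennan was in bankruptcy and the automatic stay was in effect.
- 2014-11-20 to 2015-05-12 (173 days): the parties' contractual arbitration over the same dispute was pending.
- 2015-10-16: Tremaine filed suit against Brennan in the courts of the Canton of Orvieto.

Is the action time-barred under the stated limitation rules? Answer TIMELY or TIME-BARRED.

Accrual is tied to discovery, so the period began on 2011-04-08 rather than on 2009-01-06 when the act occurred.
Adding the 3 years base period to 2011-04-08 gives a deadline of 2014-04-08, before any tolling.
The period was tolled for 359 days by the automatic bankruptcy stay (2013-07-30 to 2014-07-24), pushing the deadline to 2015-04-02.
Because the pending related arbitration ran from 2014-11-20 to 2015-05-12, the deadline is extended by 173 days to 2015-09-22.
The other events in the timeline have no effect on the limitation period under the stated rules.
Filing on 2015-10-16 missed the 2015-09-22 deadline — the action is time-barred.

TIME-BARRED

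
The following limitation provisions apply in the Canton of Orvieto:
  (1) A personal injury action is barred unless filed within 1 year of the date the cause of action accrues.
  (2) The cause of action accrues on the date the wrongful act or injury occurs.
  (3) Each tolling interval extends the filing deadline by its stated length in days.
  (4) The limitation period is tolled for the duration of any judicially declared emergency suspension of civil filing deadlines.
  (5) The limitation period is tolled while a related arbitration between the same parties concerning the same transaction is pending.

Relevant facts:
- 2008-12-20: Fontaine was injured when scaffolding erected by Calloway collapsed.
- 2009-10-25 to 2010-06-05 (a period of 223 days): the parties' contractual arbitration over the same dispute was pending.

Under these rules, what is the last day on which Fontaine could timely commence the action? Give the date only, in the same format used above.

2010-07-31

The claim accrued on 2008-12-20, when the wrongful act occurred.
1 year from 2008-12-20 is 2009-12-20.
The period was tolled for 223 days by the pending related arbitration (2009-10-25 to 2010-06-05), pushing the deadline to 2010-07-31.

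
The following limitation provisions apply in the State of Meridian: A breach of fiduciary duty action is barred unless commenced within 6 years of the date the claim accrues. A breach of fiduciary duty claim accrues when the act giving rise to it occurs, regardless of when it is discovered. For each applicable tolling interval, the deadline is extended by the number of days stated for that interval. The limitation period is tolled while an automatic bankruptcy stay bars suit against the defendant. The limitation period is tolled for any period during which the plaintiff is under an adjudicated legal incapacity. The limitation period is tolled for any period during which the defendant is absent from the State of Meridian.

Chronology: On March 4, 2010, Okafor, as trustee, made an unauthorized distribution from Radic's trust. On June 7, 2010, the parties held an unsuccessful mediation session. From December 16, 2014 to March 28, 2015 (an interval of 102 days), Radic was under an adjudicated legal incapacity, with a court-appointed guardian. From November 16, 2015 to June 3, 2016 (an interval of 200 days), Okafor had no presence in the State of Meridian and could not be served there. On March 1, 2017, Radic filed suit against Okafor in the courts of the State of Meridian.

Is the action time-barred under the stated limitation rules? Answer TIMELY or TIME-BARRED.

The claim accrued on March 4, 2010, the date of the act.
Adding the 6 years base period to March 4, 2010 gives a deadline of March 4, 2016, before any tolling.
The plaintiff's legal incapacity from December 16, 2014 to March 28, 2015 tolled the period for 102 days, extending the deadline to June 14, 2016.
The period was tolled for 200 days by the defendant's absence from the jurisdiction (November 16, 2015 to June 3, 2016), pushing the deadline to December 31, 2016.
The other events in the timeline have no effect on the limitation period under the stated rules.
Filing on March 1, 2017 missed the December 31, 2016 deadline — the action is time-barred.

TIME-BARRED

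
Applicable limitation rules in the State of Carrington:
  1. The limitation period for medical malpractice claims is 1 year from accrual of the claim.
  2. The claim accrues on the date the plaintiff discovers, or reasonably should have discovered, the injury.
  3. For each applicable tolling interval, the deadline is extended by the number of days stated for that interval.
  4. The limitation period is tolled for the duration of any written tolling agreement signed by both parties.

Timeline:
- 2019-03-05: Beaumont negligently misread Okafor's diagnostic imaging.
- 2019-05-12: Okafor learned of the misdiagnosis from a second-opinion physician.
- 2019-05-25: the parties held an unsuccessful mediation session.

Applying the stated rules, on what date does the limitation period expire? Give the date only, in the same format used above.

Under the discovery rule, the claim accrued on 2019-05-12, when Okafor discovered the injury — not on the 2019-03-05 date of the underlying act.
Adding the 1 year base period to 2019-05-12 gives a deadline of 2020-05-12, before any tolling.
Nothing else in the chronology tolls or restarts the period.

2020-05-12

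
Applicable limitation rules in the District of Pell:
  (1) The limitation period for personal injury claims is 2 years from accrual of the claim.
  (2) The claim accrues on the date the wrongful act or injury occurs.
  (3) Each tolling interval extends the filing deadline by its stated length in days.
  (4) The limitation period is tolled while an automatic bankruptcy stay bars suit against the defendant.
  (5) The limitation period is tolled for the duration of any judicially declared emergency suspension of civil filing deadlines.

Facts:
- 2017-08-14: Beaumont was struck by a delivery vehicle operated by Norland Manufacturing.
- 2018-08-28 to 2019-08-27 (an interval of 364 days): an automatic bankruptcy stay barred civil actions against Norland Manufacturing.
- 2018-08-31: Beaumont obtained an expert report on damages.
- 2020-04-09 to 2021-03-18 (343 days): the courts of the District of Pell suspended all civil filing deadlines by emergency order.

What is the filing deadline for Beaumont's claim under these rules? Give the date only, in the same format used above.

2021-07-21

The limitation period began to run on 2017-08-14.
The untolled deadline — 2 years after 2017-08-14 — is 2019-08-14.
Because the automatic bankruptcy stay ran from 2018-08-28 to 2019-08-27, the deadline is extended by 364 days to 2020-08-12.
The emergency suspension of filing deadlines from 2020-04-09 to 2021-03-18 tolled the period for 343 days, extending the deadline to 2021-07-21.
None of the other events listed affects the running of the period under the stated rules.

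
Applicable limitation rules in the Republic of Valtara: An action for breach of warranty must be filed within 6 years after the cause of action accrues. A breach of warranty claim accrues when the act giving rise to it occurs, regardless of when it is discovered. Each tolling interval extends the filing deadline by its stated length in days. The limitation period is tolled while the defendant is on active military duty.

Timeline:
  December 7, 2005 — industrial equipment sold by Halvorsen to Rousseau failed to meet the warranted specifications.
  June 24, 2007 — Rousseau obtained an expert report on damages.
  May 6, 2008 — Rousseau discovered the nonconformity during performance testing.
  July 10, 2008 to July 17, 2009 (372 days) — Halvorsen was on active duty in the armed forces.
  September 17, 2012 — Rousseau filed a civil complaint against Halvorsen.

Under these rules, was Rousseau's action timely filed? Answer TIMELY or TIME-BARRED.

Because the rule ties accrual to occurrence, the claim accrued on December 7, 2005, not on the May 6, 2008 discovery date.
The untolled deadline — 6 years after December 7, 2005 — is December 7, 2011.
The defendant's active military service from July 10, 2008 to July 17, 2009 tolled the period for 372 days, extending the deadline to December 13, 2012.
None of the other events listed affects the running of the period under the stated rules.
Rousseau filed on September 17, 2012, before the December 13, 2012 deadline, so the action is timely.

TIMELY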